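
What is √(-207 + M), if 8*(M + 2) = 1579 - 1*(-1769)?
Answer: √838/2 ≈ 14.474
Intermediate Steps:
M = 833/2 (M = -2 + (1579 - 1*(-1769))/8 = -2 + (1579 + 1769)/8 = -2 + (⅛)*3348 = -2 + 837/2 = 833/2 ≈ 416.50)
√(-207 + M) = √(-207 + 833/2) = √(419/2) = √838/2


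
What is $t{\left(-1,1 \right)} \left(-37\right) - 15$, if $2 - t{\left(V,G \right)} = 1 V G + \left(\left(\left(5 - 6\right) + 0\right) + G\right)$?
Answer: $-126$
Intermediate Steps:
$t{\left(V,G \right)} = 3 - G - G V$ ($t{\left(V,G \right)} = 2 - \left(1 V G + \left(\left(\left(5 - 6\right) + 0\right) + G\right)\right) = 2 - \left(V G + \left(\left(\left(5 - 6\right) + 0\right) + G\right)\right) = 2 - \left(G V + \left(\left(-1 + 0\right) + G\right)\right) = 2 - \left(G V + \left(-1 + G\right)\right) = 2 - \left(-1 + G + G V\right) = 3 - G - G V$)
$t{\left(-1,1 \right)} \left(-37\right) - 15 = \left(3 - 1 - 1 \left(-1\right)\right) \left(-37\right) - 15 = \left(3 - 1 + 1\right) \left(-37\right) - 15 = 3 \left(-37\right) - 15 = -111 - 15 = -126$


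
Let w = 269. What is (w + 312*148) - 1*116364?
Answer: -69919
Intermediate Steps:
(w + 312*148) - 1*116364 = (269 + 312*148) - 1*116364 = (269 + 46176) - 116364 = 46445 - 116364 = -69919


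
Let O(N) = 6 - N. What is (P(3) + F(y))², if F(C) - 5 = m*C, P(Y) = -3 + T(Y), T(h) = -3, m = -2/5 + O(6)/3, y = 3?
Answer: 121/25 ≈ 4.8400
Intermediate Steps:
m = -⅖ (m = -2/5 + (6 - 1*6)/3 = -2*⅕ + (6 - 6)*(⅓) = -⅖ + 0*(⅓) = -⅖ + 0 = -⅖ ≈ -0.40000)
P(Y) = -6 (P(Y) = -3 - 3 = -6)
F(C) = 5 - 2*C/5
(P(3) + F(y))² = (-6 + (5 - ⅖*3))² = (-6 + (5 - 6/5))² = (-6 + 19/5)² = (-11/5)² = 121/25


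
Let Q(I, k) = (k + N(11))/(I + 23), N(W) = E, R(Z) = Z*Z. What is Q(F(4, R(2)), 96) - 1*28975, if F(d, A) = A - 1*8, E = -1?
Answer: -28970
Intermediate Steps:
R(Z) = Z**2
N(W) = -1
F(d, A) = -8 + A (F(d, A) = A - 8 = -8 + A)
Q(I, k) = (-1 + k)/(23 + I) (Q(I, k) = (k - 1)/(I + 23) = (-1 + k)/(23 + I))
Q(F(4, R(2)), 96) - 1*28975 = (-1 + 96)/(23 + (-8 + 2**2)) - 1*28975 = 95/(23 + (-8 + 4)) - 28975 = 95/(23 - 4) - 28975 = 95/19 - 28975 = (1/19)*95 - 28975 = 5 - 28975 = -28970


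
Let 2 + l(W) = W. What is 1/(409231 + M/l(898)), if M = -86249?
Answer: 896/366584727 ≈ 2.4442e-6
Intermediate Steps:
l(W) = -2 + W
1/(409231 + M/l(898)) = 1/(409231 - 86249/(-2 + 898)) = 1/(409231 - 86249/896) = 1/(366584727/896) = 896/366584727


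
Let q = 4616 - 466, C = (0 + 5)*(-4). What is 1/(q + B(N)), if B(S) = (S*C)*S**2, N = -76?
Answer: 1/8783670 ≈ 1.1385e-7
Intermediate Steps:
C = -20 (C = 5*(-4) = -20)
B(S) = -20*S**3 (B(S) = (S*(-20))*S**2 = (-20*S)*S**2 = -20*S**3)
q = 4150
1/(q + B(N)) = 1/(4150 - 20*(-76)**3) = 1/(4150 - 20*(-438976)) = 1/(4150 + 8779520) = 1/8783670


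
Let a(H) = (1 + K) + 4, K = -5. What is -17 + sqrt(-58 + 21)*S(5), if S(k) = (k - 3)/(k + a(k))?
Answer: -17 + 2*I*sqrt(37)/5 ≈ -17.0 + 2.4331*I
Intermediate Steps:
a(H) = 0 (a(H) = (1 - 5) + 4 = -4 + 4 = 0)
S(k) = (-3 + k)/k (S(k) = (k - 3)/(k + 0) = (-3 + k)/k)
-17 + sqrt(-58 + 21)*S(5) = -17 + sqrt(-58 + 21)*((-3 + 5)/5) = -17 + sqrt(-37)*((1/5)*2) = -17 + (I*sqrt(37))*(2/5) = -17 + 2*I*sqrt(37)/5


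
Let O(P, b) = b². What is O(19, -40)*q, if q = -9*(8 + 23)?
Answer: -446400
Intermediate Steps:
q = -279 (q = -9*31 = -279)
O(19, -40)*q = (-40)²*(-279) = 1600*(-279) = -446400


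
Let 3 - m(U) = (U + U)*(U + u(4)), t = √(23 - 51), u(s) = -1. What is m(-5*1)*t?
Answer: -114*I*√7 ≈ -301.62*I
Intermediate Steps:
t = 2*I*√7 (t = √(-28) = 2*I*√7 ≈ 5.2915*I)
m(U) = 3 - 2*U*(-1 + U) (m(U) = 3 - (U + U)*(U - 1) = 3 - 2*U*(-1 + U))
m(-5*1)*t = (3 - 2*(-5*1)² + 2*(-5*1))*(2*I*√7) = (3 - 2*(-5)² + 2*(-5))*(2*I*√7) = (3 - 2*25 - 10)*(2*I*√7) = (3 - 50 - 10)*(2*I*√7) = -114*I*√7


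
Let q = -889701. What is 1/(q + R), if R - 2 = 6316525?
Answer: 1/5426826 ≈ 1.8427e-7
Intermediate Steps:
R = 6316527 (R = 2 + 6316525 = 6316527)
1/(q + R) = 1/(-889701 + 6316527) = 1/5426826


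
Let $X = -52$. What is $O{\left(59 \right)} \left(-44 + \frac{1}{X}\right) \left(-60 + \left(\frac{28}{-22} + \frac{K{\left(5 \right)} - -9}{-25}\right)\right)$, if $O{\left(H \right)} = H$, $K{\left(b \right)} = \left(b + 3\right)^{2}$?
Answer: $\frac{2384055303}{14300} \approx 1.6672 \cdot 10^{5}$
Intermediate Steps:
$K{\left(b \right)} = \left(3 + b\right)^{2}$
$O{\left(59 \right)} \left(-44 + \frac{1}{X}\right) \left(-60 + \left(\frac{28}{-22} + \frac{K{\left(5 \right)} - -9}{-25}\right)\right) = 59 \left(-44 + \frac{1}{-52}\right) \left(-60 + \left(\frac{28}{-22} + \frac{\left(3 + 5\right)^{2} - -9}{-25}\right)\right) = 59 \left(-44 - \frac{1}{52}\right) \left(-60 + \left(28 \left(- \frac{1}{22}\right) + \left(8^{2} + 9\right) \left(- \frac{1}{25}\right)\right)\right) = 59 \left(- \frac{2289 \left(-60 + \left(- \frac{14}{11} + \left(64 + 9\right) \left(- \frac{1}{25}\right)\right)\right)}{52}\right) = 59 \left(- \frac{2289 \left(-60 + \left(- \frac{14}{11} + 73 \left(- \frac{1}{25}\right)\right)\right)}{52}\right) = 59 \left(- \frac{2289 \left(-60 - \frac{1153}{275}\right)}{52}\right) = 59 \left(\left(- \frac{2289}{52}\right) \left(- \frac{17653}{275}\right)\right) = 59 \cdot \frac{40407717}{14300} = \frac{2384055303}{14300}$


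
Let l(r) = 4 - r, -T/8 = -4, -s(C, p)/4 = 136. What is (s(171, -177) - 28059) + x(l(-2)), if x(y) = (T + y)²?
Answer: -27159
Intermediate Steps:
s(C, p) = -544 (s(C, p) = -4*136 = -544)
T = 32 (T = -8*(-4) = 32)
x(y) = (32 + y)²
(s(171, -177) - 28059) + x(l(-2)) = (-544 - 28059) + (32 + (4 - 1*(-2)))² = -28603 + (32 + (4 + 2))² = -28603 + (32 + 6)² = -28603 + 38² = -28603 + 1444 = -27159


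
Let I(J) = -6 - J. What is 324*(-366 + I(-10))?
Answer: -117288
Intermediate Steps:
324*(-366 + I(-10)) = 324*(-366 + (-6 - 1*(-10))) = 324*(-366 + (-6 + 10)) = 324*(-366 + 4) = 324*(-362) = -117288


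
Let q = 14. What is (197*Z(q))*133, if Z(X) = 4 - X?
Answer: -262010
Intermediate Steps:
(197*Z(q))*133 = (197*(4 - 1*14))*133 = (197*(4 - 14))*133 = (197*(-10))*133 = -1970*133 = -262010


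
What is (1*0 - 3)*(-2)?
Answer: 6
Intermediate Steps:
(1*0 - 3)*(-2) = (0 - 3)*(-2) = -3*(-2) = 6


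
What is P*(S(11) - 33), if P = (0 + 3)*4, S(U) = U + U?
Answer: -132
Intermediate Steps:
S(U) = 2*U
P = 12 (P = 3*4 = 12)
P*(S(11) - 33) = 12*(2*11 - 33) = 12*(22 - 33) = 12*(-11) = -132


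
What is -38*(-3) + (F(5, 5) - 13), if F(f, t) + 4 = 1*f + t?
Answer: 107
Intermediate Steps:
F(f, t) = -4 + f + t (F(f, t) = -4 + (1*f + t) = -4 + (f + t) = -4 + f + t)
-38*(-3) + (F(5, 5) - 13) = -38*(-3) + ((-4 + 5 + 5) - 13) = 114 + (6 - 13) = 114 - 7 = 107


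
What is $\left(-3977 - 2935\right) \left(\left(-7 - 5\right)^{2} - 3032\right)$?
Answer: $19961856$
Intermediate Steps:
$\left(-3977 - 2935\right) \left(\left(-7 - 5\right)^{2} - 3032\right) = - 6912 \left(\left(-12\right)^{2} - 3032\right) = - 6912 \left(144 - 3032\right) = \left(-6912\right) \left(-2888\right) = 19961856$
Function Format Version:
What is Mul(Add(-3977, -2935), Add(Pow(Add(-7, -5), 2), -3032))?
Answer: 19961856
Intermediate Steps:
Mul(Add(-3977, -2935), Add(Pow(Add(-7, -5), 2), -3032)) = Mul(-6912, Add(Pow(-12, 2), -3032)) = Mul(-6912, Add(144, -3032)) = Mul(-6912, -2888) = 19961856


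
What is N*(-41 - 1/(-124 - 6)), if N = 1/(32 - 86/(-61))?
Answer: -325069/264940 ≈ -1.2270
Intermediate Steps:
N = 61/2038 (N = 1/(32 - 86*(-1/61)) = 1/(32 + 86/61) = 1/(2038/61) = 61/2038 ≈ 0.029931)
N*(-41 - 1/(-124 - 6)) = 61*(-41 - 1/(-124 - 6))/2038 = 61*(-41 - 1/(-130))/2038 = 61*(-41 - 1*(-1/130))/2038 = 61*(-41 + 1/130)/2038 = (61/2038)*(-5329/130) = -325069/264940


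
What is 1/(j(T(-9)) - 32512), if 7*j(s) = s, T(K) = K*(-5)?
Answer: -7/227539 ≈ -3.0764e-5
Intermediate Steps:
T(K) = -5*K
j(s) = s/7
1/(j(T(-9)) - 32512) = 1/((-5*(-9))/7 - 32512) = 1/((⅐)*45 - 32512) = 1/(45/7 - 32512) = 1/(-227539/7) = -7/227539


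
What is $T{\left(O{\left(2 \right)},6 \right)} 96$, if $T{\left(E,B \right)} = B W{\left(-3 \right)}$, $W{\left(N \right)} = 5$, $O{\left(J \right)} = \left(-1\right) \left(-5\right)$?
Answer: $2880$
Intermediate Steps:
$O{\left(J \right)} = 5$
$T{\left(E,B \right)} = 5 B$ ($T{\left(E,B \right)} = B 5 = 5 B$)
$T{\left(O{\left(2 \right)},6 \right)} 96 = 5 \cdot 6 \cdot 96 = 30 \cdot 96 = 2880$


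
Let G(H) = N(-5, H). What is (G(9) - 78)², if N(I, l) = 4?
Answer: 5476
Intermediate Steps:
G(H) = 4
(G(9) - 78)² = (4 - 78)² = (-74)² = 5476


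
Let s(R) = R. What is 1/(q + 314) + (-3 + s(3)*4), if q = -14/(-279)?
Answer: 788859/87620 ≈ 9.0032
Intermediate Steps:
q = 14/279 (q = -14*(-1/279) = 14/279 ≈ 0.050179)
1/(q + 314) + (-3 + s(3)*4) = 1/(14/279 + 314) + (-3 + 3*4) = 1/(87620/279) + (-3 + 12) = 279/87620 + 9 = 788859/87620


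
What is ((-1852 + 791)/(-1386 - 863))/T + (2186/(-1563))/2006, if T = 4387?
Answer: -9120616730/15467388745107 ≈ -0.00058967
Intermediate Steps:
((-1852 + 791)/(-1386 - 863))/T + (2186/(-1563))/2006 = ((-1852 + 791)/(-1386 - 863))/4387 + (2186/(-1563))/2006 = -1061/(-2249)*(1/4387) + (2186*(-1/1563))*(1/2006) = -1061*(-1/2249)*(1/4387) - 2186/1563*1/2006 = (1061/2249)*(1/4387) - 1093/1567689 = 1061/9866363 - 1093/1567689 = -9120616730/15467388745107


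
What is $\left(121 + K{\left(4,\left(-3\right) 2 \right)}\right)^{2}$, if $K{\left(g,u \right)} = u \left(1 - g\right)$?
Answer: $19321$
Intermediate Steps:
$\left(121 + K{\left(4,\left(-3\right) 2 \right)}\right)^{2} = \left(121 + \left(-3\right) 2 \left(1 - 4\right)\right)^{2} = \left(121 - 6 \left(1 - 4\right)\right)^{2} = \left(121 - -18\right)^{2} = \left(121 + 18\right)^{2} = 139^{2} = 19321$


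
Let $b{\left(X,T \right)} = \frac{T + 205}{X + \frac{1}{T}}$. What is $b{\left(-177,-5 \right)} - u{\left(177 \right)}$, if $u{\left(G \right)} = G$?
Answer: $- \frac{78911}{443} \approx -178.13$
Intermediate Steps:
$b{\left(X,T \right)} = \frac{205 + T}{X + \frac{1}{T}}$
$b{\left(-177,-5 \right)} - u{\left(177 \right)} = - \frac{5 \left(205 - 5\right)}{1 - -885} - 177 = \left(-5\right) \frac{1}{1 + 885} \cdot 200 - 177 = \left(-5\right) \frac{1}{886} \cdot 200 - 177 = - \frac{500}{443} - 177 = - \frac{78911}{443}$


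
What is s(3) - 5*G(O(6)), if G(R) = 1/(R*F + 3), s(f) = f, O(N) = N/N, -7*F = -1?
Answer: 31/22 ≈ 1.4091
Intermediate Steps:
F = ⅐ (F = -⅐*(-1) = ⅐ ≈ 0.14286)
O(N) = 1
G(R) = 1/(3 + R/7) (G(R) = 1/(R*(⅐) + 3) = 1/(R/7 + 3) = 1/(3 + R/7))
s(3) - 5*G(O(6)) = 3 - 35/(21 + 1) = 3 - 35/22 = 31/22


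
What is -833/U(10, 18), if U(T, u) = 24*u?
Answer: -833/432 ≈ -1.9282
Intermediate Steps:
-833/U(10, 18) = -833/(24*18) = -833/432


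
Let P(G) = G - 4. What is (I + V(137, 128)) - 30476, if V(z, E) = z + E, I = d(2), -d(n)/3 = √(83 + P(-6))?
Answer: -30211 - 3*√73 ≈ -30237.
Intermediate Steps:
P(G) = -4 + G
d(n) = -3*√73 (d(n) = -3*√(83 + (-4 - 6)) = -3*√(83 - 10) = -3*√73)
I = -3*√73 ≈ -25.632
V(z, E) = E + z
(I + V(137, 128)) - 30476 = (-3*√73 + (128 + 137)) - 30476 = (-3*√73 + 265) - 30476 = (265 - 3*√73) - 30476 = -30211 - 3*√73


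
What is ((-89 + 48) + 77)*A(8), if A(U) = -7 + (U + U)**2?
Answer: 8964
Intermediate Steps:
A(U) = -7 + 4*U**2 (A(U) = -7 + (2*U)**2 = -7 + 4*U**2)
((-89 + 48) + 77)*A(8) = ((-89 + 48) + 77)*(-7 + 4*8**2) = (-41 + 77)*(-7 + 4*64) = 36*(-7 + 256) = 36*249 = 8964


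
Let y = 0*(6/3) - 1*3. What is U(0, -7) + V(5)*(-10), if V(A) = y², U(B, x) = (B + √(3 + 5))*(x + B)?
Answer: -90 - 14*√2 ≈ -109.80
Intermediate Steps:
y = -3 (y = 0*(6*(⅓)) - 3 = 0*2 - 3 = 0 - 3 = -3)
U(B, x) = (B + x)*(B + 2*√2) (U(B, x) = (B + √8)*(B + x) = (B + 2*√2)*(B + x) = (B + x)*(B + 2*√2))
V(A) = 9 (V(A) = (-3)² = 9)
U(0, -7) + V(5)*(-10) = (0² + 0*(-7) + 2*0*√2 + 2*(-7)*√2) + 9*(-10) = (0 + 0 + 0 - 14*√2) - 90 = -14*√2 - 90 = -90 - 14*√2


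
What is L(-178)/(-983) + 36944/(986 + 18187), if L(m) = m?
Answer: 39728746/18847059 ≈ 2.1080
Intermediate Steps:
L(-178)/(-983) + 36944/(986 + 18187) = -178/(-983) + 36944/(986 + 18187) = -178*(-1/983) + 36944/19173 = 178/983 + 36944*(1/19173) = 178/983 + 36944/19173 = 39728746/18847059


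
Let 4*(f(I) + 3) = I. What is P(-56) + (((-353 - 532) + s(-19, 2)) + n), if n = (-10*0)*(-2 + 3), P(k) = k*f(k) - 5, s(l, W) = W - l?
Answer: 83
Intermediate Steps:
f(I) = -3 + I/4
P(k) = -5 + k*(-3 + k/4) (P(k) = k*(-3 + k/4) - 5 = -5 + k*(-3 + k/4))
n = 0 (n = 0*1 = 0)
P(-56) + (((-353 - 532) + s(-19, 2)) + n) = (-5 + (¼)*(-56)*(-12 - 56)) + (((-353 - 532) + (2 - 1*(-19))) + 0) = (-5 + (¼)*(-56)*(-68)) + ((-885 + (2 + 19)) + 0) = (-5 + 952) + ((-885 + 21) + 0) = 947 + (-864 + 0) = 947 - 864 = 83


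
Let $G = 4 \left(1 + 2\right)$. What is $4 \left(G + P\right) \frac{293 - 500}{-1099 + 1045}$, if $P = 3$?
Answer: $230$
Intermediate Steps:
$G = 12$ ($G = 4 \cdot 3 = 12$)
$4 \left(G + P\right) \frac{293 - 500}{-1099 + 1045} = 4 \left(12 + 3\right) \frac{293 - 500}{-1099 + 1045} = 4 \cdot 15 \left(- \frac{207}{-54}\right) = 60 \left(\left(-207\right) \left(- \frac{1}{54}\right)\right) = 60 \cdot \frac{23}{6} = 230$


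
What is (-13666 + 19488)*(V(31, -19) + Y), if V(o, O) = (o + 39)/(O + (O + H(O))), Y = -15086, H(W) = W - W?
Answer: -1668986918/19 ≈ -8.7841e+7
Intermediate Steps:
H(W) = 0
V(o, O) = (39 + o)/(2*O) (V(o, O) = (o + 39)/(O + (O + 0)) = (39 + o)/(O + O) = (39 + o)/((2*O)) = (39 + o)*(1/(2*O)) = (39 + o)/(2*O))
(-13666 + 19488)*(V(31, -19) + Y) = (-13666 + 19488)*((½)*(39 + 31)/(-19) - 15086) = 5822*((½)*(-1/19)*70 - 15086) = 5822*(-35/19 - 15086) = 5822*(-286669/19) = -1668986918/19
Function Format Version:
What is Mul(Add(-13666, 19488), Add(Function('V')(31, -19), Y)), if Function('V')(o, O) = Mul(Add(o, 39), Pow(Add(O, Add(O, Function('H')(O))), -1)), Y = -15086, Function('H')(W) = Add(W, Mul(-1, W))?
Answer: Rational(-1668986918, 19) ≈ -8.7841e+7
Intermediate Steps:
Function('H')(W) = 0
Function('V')(o, O) = Mul(Rational(1, 2), Pow(O, -1), Add(39, o)) (Function('V')(o, O) = Mul(Add(o, 39), Pow(Add(O, Add(O, 0)), -1)) = Mul(Add(39, o), Pow(Add(O, O), -1)) = Mul(Add(39, o), Pow(Mul(2, O), -1)) = Mul(Add(39, o), Mul(Rational(1, 2), Pow(O, -1))) = Mul(Rational(1, 2), Pow(O, -1), Add(39, o)))
Mul(Add(-13666, 19488), Add(Function('V')(31, -19), Y)) = Mul(Add(-13666, 19488), Add(Mul(Rational(1, 2), Pow(-19, -1), Add(39, 31)), -15086)) = Mul(5822, Add(Mul(Rational(1, 2), Rational(-1, 19), 70), -15086)) = Mul(5822, Add(Rational(-35, 19), -15086)) = Mul(5822, Rational(-286669, 19)) = Rational(-1668986918, 19)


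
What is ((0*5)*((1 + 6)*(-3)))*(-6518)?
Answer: 0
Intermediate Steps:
((0*5)*((1 + 6)*(-3)))*(-6518) = (0*(7*(-3)))*(-6518) = (0*(-21))*(-6518) = 0*(-6518) = 0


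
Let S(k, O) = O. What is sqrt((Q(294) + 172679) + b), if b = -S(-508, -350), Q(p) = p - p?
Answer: sqrt(173029) ≈ 415.97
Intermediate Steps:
Q(p) = 0
b = 350 (b = -1*(-350) = 350)
sqrt((Q(294) + 172679) + b) = sqrt((0 + 172679) + 350) = sqrt(172679 + 350) = sqrt(173029)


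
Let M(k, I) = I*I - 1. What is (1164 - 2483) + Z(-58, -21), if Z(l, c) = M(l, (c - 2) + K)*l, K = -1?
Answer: -34669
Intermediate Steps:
M(k, I) = -1 + I² (M(k, I) = I² - 1 = -1 + I²)
Z(l, c) = l*(-1 + (-3 + c)²) (Z(l, c) = (-1 + ((c - 2) - 1)²)*l = (-1 + ((-2 + c) - 1)²)*l = (-1 + (-3 + c)²)*l = l*(-1 + (-3 + c)²))
(1164 - 2483) + Z(-58, -21) = (1164 - 2483) - 58*(-1 + (-3 - 21)²) = -1319 - 58*(-1 + (-24)²) = -1319 - 58*(-1 + 576) = -1319 - 58*575 = -1319 - 33350 = -34669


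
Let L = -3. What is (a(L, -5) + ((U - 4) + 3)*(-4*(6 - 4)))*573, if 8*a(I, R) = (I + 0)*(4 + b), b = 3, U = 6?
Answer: -195393/8 ≈ -24424.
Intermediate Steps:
a(I, R) = 7*I/8 (a(I, R) = ((I + 0)*(4 + 3))/8 = (I*7)/8 = (7*I)/8 = 7*I/8)
(a(L, -5) + ((U - 4) + 3)*(-4*(6 - 4)))*573 = ((7/8)*(-3) + ((6 - 4) + 3)*(-4*(6 - 4)))*573 = (-21/8 + (2 + 3)*(-4*2))*573 = (-21/8 + 5*(-8))*573 = (-21/8 - 40)*573 = -341/8*573 = -195393/8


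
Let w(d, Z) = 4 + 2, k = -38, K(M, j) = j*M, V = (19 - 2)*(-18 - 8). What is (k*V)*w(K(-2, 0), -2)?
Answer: 100776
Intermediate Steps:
V = -442 (V = 17*(-26) = -442)
K(M, j) = M*j
w(d, Z) = 6
(k*V)*w(K(-2, 0), -2) = -38*(-442)*6 = 16796*6 = 100776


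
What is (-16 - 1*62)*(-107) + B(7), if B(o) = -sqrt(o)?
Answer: 8346 - sqrt(7) ≈ 8343.4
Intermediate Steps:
(-16 - 1*62)*(-107) + B(7) = (-16 - 1*62)*(-107) - sqrt(7) = (-16 - 62)*(-107) - sqrt(7) = -78*(-107) - sqrt(7) = 8346 - sqrt(7)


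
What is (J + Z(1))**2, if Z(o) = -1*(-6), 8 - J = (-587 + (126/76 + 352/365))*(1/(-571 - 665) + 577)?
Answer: 3712967327644929337761649/32654824513600 ≈ 1.1370e+11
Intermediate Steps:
J = 1926871867703/5714440 (J = 8 - (-587 + (126/76 + 352/365))*(1/(-571 - 665) + 577) = 8 - (-587 + (126*(1/76) + 352*(1/365)))*(1/(-1236) + 577) = 8 - (-587 + (63/38 + 352/365))*(-1/1236 + 577) = 8 - (-587 + 36371/13870)*713171/1236 = 8 - (-8105319)*713171/(13870*1236) = 8 - 1*(-1926826152183/5714440) = 8 + 1926826152183/5714440 = 1926871867703/5714440 ≈ 3.3719e+5)
Z(o) = 6
(J + Z(1))**2 = (1926871867703/5714440 + 6)**2 = (1926906154343/5714440)**2 = 3712967327644929337761649/32654824513600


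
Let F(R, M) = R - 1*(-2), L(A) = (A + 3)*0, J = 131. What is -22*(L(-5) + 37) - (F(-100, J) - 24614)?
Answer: 23898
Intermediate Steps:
L(A) = 0 (L(A) = (3 + A)*0 = 0)
F(R, M) = 2 + R (F(R, M) = R + 2 = 2 + R)
-22*(L(-5) + 37) - (F(-100, J) - 24614) = -22*(0 + 37) - ((2 - 100) - 24614) = -22*37 - (-98 - 24614) = -814 - 1*(-24712) = -814 + 24712 = 23898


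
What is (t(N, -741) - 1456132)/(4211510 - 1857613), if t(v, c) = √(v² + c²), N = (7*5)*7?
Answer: -1456132/2353897 + √609106/2353897 ≈ -0.61827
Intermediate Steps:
N = 245 (N = 35*7 = 245)
t(v, c) = √(c² + v²)
(t(N, -741) - 1456132)/(4211510 - 1857613) = (√((-741)² + 245²) - 1456132)/(4211510 - 1857613) = (√(549081 + 60025) - 1456132)/2353897 = (√609106 - 1456132)*(1/2353897) = (-1456132 + √609106)*(1/2353897) = -1456132/2353897 + √609106/2353897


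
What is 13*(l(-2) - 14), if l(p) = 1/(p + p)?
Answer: -741/4 ≈ -185.25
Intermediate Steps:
l(p) = 1/(2*p)
13*(l(-2) - 14) = 13*((½)/(-2) - 14) = 13*((½)*(-½) - 14) = 13*(-¼ - 14) = 13*(-57/4) = -741/4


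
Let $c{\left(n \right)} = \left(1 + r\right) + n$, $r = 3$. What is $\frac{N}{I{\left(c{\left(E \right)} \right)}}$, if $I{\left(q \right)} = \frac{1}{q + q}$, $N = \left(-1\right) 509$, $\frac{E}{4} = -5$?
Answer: $16288$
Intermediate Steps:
$E = -20$ ($E = 4 \left(-5\right) = -20$)
$N = -509$
$c{\left(n \right)} = 4 + n$ ($c{\left(n \right)} = \left(1 + 3\right) + n = 4 + n$)
$I{\left(q \right)} = \frac{1}{2 q}$
$\frac{N}{I{\left(c{\left(E \right)} \right)}} = - \frac{509}{\frac{1}{2} \frac{1}{4 - 20}} = - \frac{509}{\frac{1}{2} \frac{1}{-16}} = - \frac{509}{\frac{1}{2} \left(- \frac{1}{16}\right)} = - \frac{509}{- \frac{1}{32}} = \left(-509\right) \left(-32\right) = 16288$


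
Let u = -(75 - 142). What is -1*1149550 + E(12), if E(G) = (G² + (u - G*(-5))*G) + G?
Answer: -1147870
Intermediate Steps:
u = 67 (u = -1*(-67) = 67)
E(G) = G + G² + G*(67 + 5*G) (E(G) = (G² + (67 - G*(-5))*G) + G = (G² + (67 - (-5)*G)*G) + G = (G² + (67 + 5*G)*G) + G = (G² + G*(67 + 5*G)) + G = G + G² + G*(67 + 5*G))
-1*1149550 + E(12) = -1*1149550 + 2*12*(34 + 3*12) = -1149550 + 2*12*(34 + 36) = -1149550 + 2*12*70 = -1149550 + 1680 = -1147870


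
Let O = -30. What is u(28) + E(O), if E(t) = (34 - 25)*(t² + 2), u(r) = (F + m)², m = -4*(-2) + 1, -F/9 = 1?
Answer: 8118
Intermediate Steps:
F = -9 (F = -9*1 = -9)
m = 9 (m = 8 + 1 = 9)
u(r) = 0 (u(r) = (-9 + 9)² = 0² = 0)
E(t) = 18 + 9*t² (E(t) = 9*(2 + t²) = 18 + 9*t²)
u(28) + E(O) = 0 + (18 + 9*(-30)²) = 0 + (18 + 9*900) = 0 + (18 + 8100) = 0 + 8118 = 8118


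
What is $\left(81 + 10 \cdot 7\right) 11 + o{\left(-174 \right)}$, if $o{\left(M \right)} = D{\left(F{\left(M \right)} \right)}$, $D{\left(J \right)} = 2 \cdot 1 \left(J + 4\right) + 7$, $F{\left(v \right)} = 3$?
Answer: $1682$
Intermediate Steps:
$D{\left(J \right)} = 15 + 2 J$ ($D{\left(J \right)} = 2 \left(4 + J\right) + 7 = \left(8 + 2 J\right) + 7 = 15 + 2 J$)
$o{\left(M \right)} = 21$ ($o{\left(M \right)} = 15 + 2 \cdot 3 = 15 + 6 = 21$)
$\left(81 + 10 \cdot 7\right) 11 + o{\left(-174 \right)} = \left(81 + 10 \cdot 7\right) 11 + 21 = \left(81 + 70\right) 11 + 21 = 151 \cdot 11 + 21 = 1661 + 21 = 1682$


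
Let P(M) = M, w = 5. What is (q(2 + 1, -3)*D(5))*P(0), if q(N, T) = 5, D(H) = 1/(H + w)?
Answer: 0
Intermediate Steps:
D(H) = 1/(5 + H) (D(H) = 1/(H + 5) = 1/(5 + H))
(q(2 + 1, -3)*D(5))*P(0) = (5/(5 + 5))*0 = (5/10)*0 = (5*(⅒))*0 = (½)*0 = 0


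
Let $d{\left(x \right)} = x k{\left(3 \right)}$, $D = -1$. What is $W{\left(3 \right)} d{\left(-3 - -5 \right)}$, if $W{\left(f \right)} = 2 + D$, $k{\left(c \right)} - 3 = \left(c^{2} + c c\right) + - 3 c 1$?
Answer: $24$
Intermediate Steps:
$k{\left(c \right)} = 3 - 3 c + 2 c^{2}$ ($k{\left(c \right)} = 3 + \left(\left(c^{2} + c c\right) + - 3 c 1\right) = 3 - \left(- 2 c^{2} + 3 c\right) = 3 + \left(2 c^{2} - 3 c\right) = 3 + \left(- 3 c + 2 c^{2}\right) = 3 - 3 c + 2 c^{2}$)
$d{\left(x \right)} = 12 x$ ($d{\left(x \right)} = x \left(3 - 9 + 2 \cdot 3^{2}\right) = x \left(3 - 9 + 2 \cdot 9\right) = x \left(3 - 9 + 18\right) = x 12 = 12 x$)
$W{\left(f \right)} = 1$ ($W{\left(f \right)} = 2 - 1 = 1$)
$W{\left(3 \right)} d{\left(-3 - -5 \right)} = 1 \cdot 12 \left(-3 - -5\right) = 1 \cdot 12 \left(-3 + 5\right) = 1 \cdot 12 \cdot 2 = 1 \cdot 24 = 24$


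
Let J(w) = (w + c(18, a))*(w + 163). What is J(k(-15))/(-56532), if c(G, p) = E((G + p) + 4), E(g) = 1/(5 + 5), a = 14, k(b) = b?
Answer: 5513/141330 ≈ 0.039008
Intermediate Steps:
E(g) = ⅒ (E(g) = 1/10 = ⅒)
c(G, p) = ⅒
J(w) = (163 + w)*(⅒ + w) (J(w) = (w + ⅒)*(w + 163) = (⅒ + w)*(163 + w) = (163 + w)*(⅒ + w))
J(k(-15))/(-56532) = (163/10 + (-15)² + (1631/10)*(-15))/(-56532) = (163/10 + 225 - 4893/2)*(-1/56532) = -11026/5*(-1/56532) = 5513/141330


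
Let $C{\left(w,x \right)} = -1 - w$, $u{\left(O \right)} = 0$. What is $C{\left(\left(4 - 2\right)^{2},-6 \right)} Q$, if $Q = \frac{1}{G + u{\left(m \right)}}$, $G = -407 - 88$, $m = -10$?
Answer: $\frac{1}{99} \approx 0.010101$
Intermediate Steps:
$G = -495$ ($G = -407 - 88 = -495$)
$Q = - \frac{1}{495}$ ($Q = \frac{1}{-495 + 0} = \frac{1}{-495} = - \frac{1}{495} \approx -0.0020202$)
$C{\left(\left(4 - 2\right)^{2},-6 \right)} Q = \left(-1 - \left(4 - 2\right)^{2}\right) \left(- \frac{1}{495}\right) = \left(-1 - 2^{2}\right) \left(- \frac{1}{495}\right) = \left(-1 - 4\right) \left(- \frac{1}{495}\right) = \left(-5\right) \left(- \frac{1}{495}\right) = \frac{1}{99}$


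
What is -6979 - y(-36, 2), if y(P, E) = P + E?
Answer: -6945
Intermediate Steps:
y(P, E) = E + P
-6979 - y(-36, 2) = -6979 - (2 - 36) = -6979 - 1*(-34) = -6979 + 34 = -6945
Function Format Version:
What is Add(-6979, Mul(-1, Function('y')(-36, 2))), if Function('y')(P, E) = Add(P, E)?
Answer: -6945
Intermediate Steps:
Function('y')(P, E) = Add(E, P)
Add(-6979, Mul(-1, Function('y')(-36, 2))) = Add(-6979, Mul(-1, Add(2, -36))) = Add(-6979, Mul(-1, -34)) = Add(-6979, 34) = -6945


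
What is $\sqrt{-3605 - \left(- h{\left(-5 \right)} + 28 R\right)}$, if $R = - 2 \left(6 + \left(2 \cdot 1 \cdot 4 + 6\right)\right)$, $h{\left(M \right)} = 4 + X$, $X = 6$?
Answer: $15 i \sqrt{11} \approx 49.749 i$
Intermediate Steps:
$h{\left(M \right)} = 10$ ($h{\left(M \right)} = 4 + 6 = 10$)
$R = -40$ ($R = - 2 \left(6 + \left(2 \cdot 4 + 6\right)\right) = - 2 \left(6 + \left(8 + 6\right)\right) = - 2 \left(6 + 14\right) = \left(-2\right) 20 = -40$)
$\sqrt{-3605 - \left(- h{\left(-5 \right)} + 28 R\right)} = \sqrt{-3605 + \left(\left(-28\right) \left(-40\right) + 10\right)} = \sqrt{-3605 + \left(1120 + 10\right)} = \sqrt{-3605 + 1130} = \sqrt{-2475} = 15 i \sqrt{11}$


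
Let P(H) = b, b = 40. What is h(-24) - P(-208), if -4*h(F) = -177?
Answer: 17/4 ≈ 4.2500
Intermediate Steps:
h(F) = 177/4 (h(F) = -1/4*(-177) = 177/4)
P(H) = 40
h(-24) - P(-208) = 177/4 - 1*40 = 177/4 - 40 = 17/4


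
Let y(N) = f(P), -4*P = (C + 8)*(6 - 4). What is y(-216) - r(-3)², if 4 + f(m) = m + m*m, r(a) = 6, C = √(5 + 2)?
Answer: -105/4 + 7*√7/2 ≈ -16.990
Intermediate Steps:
C = √7 ≈ 2.6458
P = -4 - √7/2 (P = -(√7 + 8)*(6 - 4)/4 = -(8 + √7)*2/4 = -(16 + 2*√7)/4 = -4 - √7/2 ≈ -5.3229)
f(m) = -4 + m + m² (f(m) = -4 + (m + m*m) = -4 + (m + m²) = -4 + m + m²)
y(N) = -8 + (-4 - √7/2)² - √7/2 (y(N) = -4 + (-4 - √7/2) + (-4 - √7/2)² = -8 + (-4 - √7/2)² - √7/2)
y(-216) - r(-3)² = (39/4 + 7*√7/2) - 1*6² = (39/4 + 7*√7/2) - 1*36 = (39/4 + 7*√7/2) - 36 = -105/4 + 7*√7/2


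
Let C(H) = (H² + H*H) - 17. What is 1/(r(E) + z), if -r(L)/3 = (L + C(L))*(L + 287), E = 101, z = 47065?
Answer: -1/23798639 ≈ -4.2019e-8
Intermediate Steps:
C(H) = -17 + 2*H² (C(H) = (H² + H²) - 17 = 2*H² - 17 = -17 + 2*H²)
r(L) = -3*(287 + L)*(-17 + L + 2*L²) (r(L) = -3*(L + (-17 + 2*L²))*(L + 287) = -3*(-17 + L + 2*L²)*(287 + L) = -3*(287 + L)*(-17 + L + 2*L²))
1/(r(E) + z) = 1/((14637 - 1725*101² - 810*101 - 6*101³) + 47065) = 1/((14637 - 1725*10201 - 81810 - 6*1030301) + 47065) = 1/((14637 - 17596725 - 81810 - 6181806) + 47065) = 1/(-23845704 + 47065) = 1/(-23798639) = -1/23798639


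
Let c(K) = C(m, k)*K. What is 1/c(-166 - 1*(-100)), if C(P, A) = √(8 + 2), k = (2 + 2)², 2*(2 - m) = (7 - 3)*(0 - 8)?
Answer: -√10/660 ≈ -0.0047913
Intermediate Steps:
m = 18 (m = 2 - (7 - 3)*(0 - 8)/2 = 2 - 2*(-8) = 2 - ½*(-32) = 2 + 16 = 18)
k = 16 (k = 4² = 16)
C(P, A) = √10
c(K) = K*√10 (c(K) = √10*K = K*√10)
1/c(-166 - 1*(-100)) = 1/((-166 - 1*(-100))*√10) = 1/((-166 + 100)*√10) = 1/(-66*√10) = -√10/660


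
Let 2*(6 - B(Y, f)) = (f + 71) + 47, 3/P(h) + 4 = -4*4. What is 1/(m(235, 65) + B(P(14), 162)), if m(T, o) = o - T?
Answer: -1/304 ≈ -0.0032895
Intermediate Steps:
P(h) = -3/20 (P(h) = 3/(-4 - 4*4) = 3/(-4 - 16) = 3/(-20) = 3*(-1/20) = -3/20)
B(Y, f) = -53 - f/2 (B(Y, f) = 6 - ((f + 71) + 47)/2 = 6 - ((71 + f) + 47)/2 = 6 - (118 + f)/2 = 6 + (-59 - f/2) = -53 - f/2)
1/(m(235, 65) + B(P(14), 162)) = 1/((65 - 1*235) + (-53 - ½*162)) = 1/((65 - 235) + (-53 - 81)) = 1/(-170 - 134) = 1/(-304) = -1/304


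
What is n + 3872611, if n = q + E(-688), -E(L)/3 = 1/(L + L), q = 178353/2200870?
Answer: 837700303664047/216314080 ≈ 3.8726e+6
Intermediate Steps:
q = 25479/314410 (q = 178353*(1/2200870) = 25479/314410 ≈ 0.081038)
E(L) = -3/(2*L) (E(L) = -3/(L + L) = -3*1/(2*L) = -3/(2*L))
n = 18001167/216314080 (n = 25479/314410 - 3/2/(-688) = 25479/314410 - 3/2*(-1/688) = 25479/314410 + 3/1376 = 18001167/216314080 ≈ 0.083218)
n + 3872611 = 18001167/216314080 + 3872611 = 837700303664047/216314080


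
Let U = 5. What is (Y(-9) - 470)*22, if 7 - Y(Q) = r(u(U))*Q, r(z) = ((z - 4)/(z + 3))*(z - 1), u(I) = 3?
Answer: -10252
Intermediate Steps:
r(z) = (-1 + z)*(-4 + z)/(3 + z) (r(z) = ((-4 + z)/(3 + z))*(-1 + z) = (-1 + z)*(-4 + z)/(3 + z))
Y(Q) = 7 + Q/3 (Y(Q) = 7 - (4 + 3**2 - 5*3)/(3 + 3)*Q = 7 - (4 + 9 - 15)/6*Q = 7 - (1/6)*(-2)*Q = 7 - (-1)*Q/3 = 7 + Q/3)
(Y(-9) - 470)*22 = ((7 + (1/3)*(-9)) - 470)*22 = ((7 - 3) - 470)*22 = (4 - 470)*22 = -466*22 = -10252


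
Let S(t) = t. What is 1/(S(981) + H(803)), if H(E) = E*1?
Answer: 1/1784 ≈ 0.00056054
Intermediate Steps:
H(E) = E
1/(S(981) + H(803)) = 1/(981 + 803) = 1/1784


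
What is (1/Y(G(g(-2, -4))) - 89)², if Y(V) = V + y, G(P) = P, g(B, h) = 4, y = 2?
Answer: 284089/36 ≈ 7891.4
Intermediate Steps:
Y(V) = 2 + V (Y(V) = V + 2 = 2 + V)
(1/Y(G(g(-2, -4))) - 89)² = (1/(2 + 4) - 89)² = (1/6 - 89)² = (⅙ - 89)² = (-533/6)² = 284089/36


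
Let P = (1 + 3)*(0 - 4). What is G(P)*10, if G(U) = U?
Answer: -160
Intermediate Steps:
P = -16 (P = 4*(-4) = -16)
G(P)*10 = -16*10 = -160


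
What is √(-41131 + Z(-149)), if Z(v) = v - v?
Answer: I*√41131 ≈ 202.81*I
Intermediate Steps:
Z(v) = 0
√(-41131 + Z(-149)) = √(-41131 + 0) = √(-41131) = I*√41131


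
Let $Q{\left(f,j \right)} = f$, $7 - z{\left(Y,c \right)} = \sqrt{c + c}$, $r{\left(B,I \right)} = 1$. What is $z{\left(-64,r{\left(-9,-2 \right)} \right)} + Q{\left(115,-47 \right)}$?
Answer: $122 - \sqrt{2} \approx 120.59$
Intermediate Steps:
$z{\left(Y,c \right)} = 7 - \sqrt{2} \sqrt{c}$ ($z{\left(Y,c \right)} = 7 - \sqrt{c + c} = 7 - \sqrt{2 c} = 7 - \sqrt{2} \sqrt{c}$)
$z{\left(-64,r{\left(-9,-2 \right)} \right)} + Q{\left(115,-47 \right)} = \left(7 - \sqrt{2} \sqrt{1}\right) + 115 = \left(7 - \sqrt{2} \cdot 1\right) + 115 = \left(7 - \sqrt{2}\right) + 115 = 122 - \sqrt{2}$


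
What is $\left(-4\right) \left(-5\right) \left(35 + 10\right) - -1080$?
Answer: $1980$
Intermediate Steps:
$\left(-4\right) \left(-5\right) \left(35 + 10\right) - -1080 = 20 \cdot 45 + 1080 = 900 + 1080 = 1980$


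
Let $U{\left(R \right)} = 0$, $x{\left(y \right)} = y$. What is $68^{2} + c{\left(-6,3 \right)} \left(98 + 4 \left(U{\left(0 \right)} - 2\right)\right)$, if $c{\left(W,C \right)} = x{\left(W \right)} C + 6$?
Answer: $3544$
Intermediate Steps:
$c{\left(W,C \right)} = 6 + C W$ ($c{\left(W,C \right)} = W C + 6 = C W + 6 = 6 + C W$)
$68^{2} + c{\left(-6,3 \right)} \left(98 + 4 \left(U{\left(0 \right)} - 2\right)\right) = 68^{2} + \left(6 + 3 \left(-6\right)\right) \left(98 + 4 \left(0 - 2\right)\right) = 4624 + \left(6 - 18\right) \left(98 + 4 \left(-2\right)\right) = 4624 - 12 \left(98 - 8\right) = 4624 - 1080 = 3544$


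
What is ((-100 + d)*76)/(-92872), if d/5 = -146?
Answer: 415/611 ≈ 0.67921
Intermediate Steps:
d = -730 (d = 5*(-146) = -730)
((-100 + d)*76)/(-92872) = ((-100 - 730)*76)/(-92872) = -830*76*(-1/92872) = -63080*(-1/92872) = 415/611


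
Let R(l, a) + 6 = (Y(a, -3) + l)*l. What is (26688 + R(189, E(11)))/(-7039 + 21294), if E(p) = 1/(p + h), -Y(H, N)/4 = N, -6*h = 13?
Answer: 64671/14255 ≈ 4.5367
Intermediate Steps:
h = -13/6 (h = -⅙*13 = -13/6 ≈ -2.1667)
Y(H, N) = -4*N
E(p) = 1/(-13/6 + p) (E(p) = 1/(p - 13/6) = 1/(-13/6 + p))
R(l, a) = -6 + l*(12 + l) (R(l, a) = -6 + (-4*(-3) + l)*l = -6 + (12 + l)*l = -6 + l*(12 + l))
(26688 + R(189, E(11)))/(-7039 + 21294) = (26688 + (-6 + 189² + 12*189))/(-7039 + 21294) = (26688 + (-6 + 35721 + 2268))/14255 = (26688 + 37983)*(1/14255) = 64671*(1/14255) = 64671/14255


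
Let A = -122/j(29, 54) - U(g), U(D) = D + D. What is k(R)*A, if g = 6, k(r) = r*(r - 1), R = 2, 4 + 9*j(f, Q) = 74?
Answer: -1938/35 ≈ -55.371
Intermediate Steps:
j(f, Q) = 70/9 (j(f, Q) = -4/9 + (⅑)*74 = -4/9 + 74/9 = 70/9)
k(r) = r*(-1 + r)
U(D) = 2*D
A = -969/35 (A = -122/70/9 - 2*6 = -122*9/70 - 1*12 = -549/35 - 12 = -969/35 ≈ -27.686)
k(R)*A = (2*(-1 + 2))*(-969/35) = (2*1)*(-969/35) = 2*(-969/35) = -1938/35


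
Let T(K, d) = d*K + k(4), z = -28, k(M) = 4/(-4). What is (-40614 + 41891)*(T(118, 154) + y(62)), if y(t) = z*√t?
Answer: 23204367 - 35756*√62 ≈ 2.2923e+7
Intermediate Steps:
k(M) = -1 (k(M) = 4*(-¼) = -1)
T(K, d) = -1 + K*d (T(K, d) = d*K - 1 = K*d - 1 = -1 + K*d)
y(t) = -28*√t
(-40614 + 41891)*(T(118, 154) + y(62)) = (-40614 + 41891)*((-1 + 118*154) - 28*√62) = 1277*((-1 + 18172) - 28*√62) = 1277*(18171 - 28*√62) = 23204367 - 35756*√62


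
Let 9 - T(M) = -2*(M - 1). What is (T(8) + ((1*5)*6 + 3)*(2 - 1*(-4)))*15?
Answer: 3315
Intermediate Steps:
T(M) = 7 + 2*M (T(M) = 9 - (-2)*(M - 1) = 9 - (-2)*(-1 + M) = 9 - (2 - 2*M) = 9 + (-2 + 2*M) = 7 + 2*M)
(T(8) + ((1*5)*6 + 3)*(2 - 1*(-4)))*15 = ((7 + 2*8) + ((1*5)*6 + 3)*(2 - 1*(-4)))*15 = ((7 + 16) + (5*6 + 3)*(2 + 4))*15 = (23 + (30 + 3)*6)*15 = (23 + 33*6)*15 = (23 + 198)*15 = 221*15 = 3315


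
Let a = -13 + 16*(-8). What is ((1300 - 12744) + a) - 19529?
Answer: -31114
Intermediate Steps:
a = -141 (a = -13 - 128 = -141)
((1300 - 12744) + a) - 19529 = ((1300 - 12744) - 141) - 19529 = (-11444 - 141) - 19529 = -11585 - 19529 = -31114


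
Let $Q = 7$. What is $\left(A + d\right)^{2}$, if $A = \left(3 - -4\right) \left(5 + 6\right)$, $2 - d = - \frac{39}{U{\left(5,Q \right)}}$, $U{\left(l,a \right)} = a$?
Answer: $\frac{350464}{49} \approx 7152.3$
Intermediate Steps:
$d = \frac{53}{7}$ ($d = 2 - - \frac{39}{7} = 2 + \frac{39}{7} = \frac{53}{7} \approx 7.5714$)
$A = 77$ ($A = \left(3 + 4\right) 11 = 7 \cdot 11 = 77$)
$\left(A + d\right)^{2} = \left(77 + \frac{53}{7}\right)^{2} = \left(\frac{592}{7}\right)^{2} = \frac{350464}{49}$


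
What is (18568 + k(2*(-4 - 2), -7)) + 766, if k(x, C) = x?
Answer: 19322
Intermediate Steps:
(18568 + k(2*(-4 - 2), -7)) + 766 = (18568 + 2*(-4 - 2)) + 766 = (18568 + 2*(-6)) + 766 = (18568 - 12) + 766 = 18556 + 766 = 19322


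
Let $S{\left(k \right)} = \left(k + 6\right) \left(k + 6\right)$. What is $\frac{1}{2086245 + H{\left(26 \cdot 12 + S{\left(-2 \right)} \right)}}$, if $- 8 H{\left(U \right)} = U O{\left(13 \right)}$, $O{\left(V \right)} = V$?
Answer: $\frac{1}{2085712} \approx 4.7945 \cdot 10^{-7}$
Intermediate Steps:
$S{\left(k \right)} = \left(6 + k\right)^{2}$ ($S{\left(k \right)} = \left(6 + k\right) \left(6 + k\right) = \left(6 + k\right)^{2}$)
$H{\left(U \right)} = - \frac{13 U}{8}$ ($H{\left(U \right)} = - \frac{U 13}{8} = - \frac{13 U}{8}$)
$\frac{1}{2086245 + H{\left(26 \cdot 12 + S{\left(-2 \right)} \right)}} = \frac{1}{2086245 - \frac{13 \left(26 \cdot 12 + \left(6 - 2\right)^{2}\right)}{8}} = \frac{1}{2086245 - \frac{13 \left(312 + 4^{2}\right)}{8}} = \frac{1}{2086245 - \frac{13 \left(312 + 16\right)}{8}} = \frac{1}{2086245 - 533} = \frac{1}{2085712}$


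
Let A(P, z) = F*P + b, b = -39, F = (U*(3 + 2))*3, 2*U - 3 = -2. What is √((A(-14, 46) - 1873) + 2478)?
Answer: √461 ≈ 21.471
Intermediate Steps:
U = ½ (U = 3/2 + (½)*(-2) = 3/2 - 1 = ½ ≈ 0.50000)
F = 15/2 (F = ((3 + 2)/2)*3 = ((½)*5)*3 = (5/2)*3 = 15/2 ≈ 7.5000)
A(P, z) = -39 + 15*P/2 (A(P, z) = 15*P/2 - 39 = -39 + 15*P/2)
√((A(-14, 46) - 1873) + 2478) = √(((-39 + (15/2)*(-14)) - 1873) + 2478) = √(((-39 - 105) - 1873) + 2478) = √((-144 - 1873) + 2478) = √(-2017 + 2478) = √461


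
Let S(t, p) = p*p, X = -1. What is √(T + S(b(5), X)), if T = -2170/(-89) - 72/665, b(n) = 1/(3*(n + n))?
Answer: 9*√1092969395/59185 ≈ 5.0273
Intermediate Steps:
b(n) = 1/(6*n) (b(n) = 1/(3*(2*n)) = 1/(6*n))
S(t, p) = p²
T = 1436642/59185 (T = -2170*(-1/89) - 72*1/665 = 2170/89 - 72/665 = 1436642/59185 ≈ 24.274)
√(T + S(b(5), X)) = √(1436642/59185 + (-1)²) = √(1436642/59185 + 1) = √(1495827/59185) = 9*√1092969395/59185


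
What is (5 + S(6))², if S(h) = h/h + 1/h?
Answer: 1369/36 ≈ 38.028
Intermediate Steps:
S(h) = 1 + 1/h
(5 + S(6))² = (5 + (1 + 6)/6)² = (5 + (⅙)*7)² = (5 + 7/6)² = (37/6)² = 1369/36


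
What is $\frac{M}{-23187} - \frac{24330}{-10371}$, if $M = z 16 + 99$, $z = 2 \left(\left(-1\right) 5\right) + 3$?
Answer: $\frac{188091511}{80157459} \approx 2.3465$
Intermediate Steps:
$z = -7$ ($z = 2 \left(-5\right) + 3 = -10 + 3 = -7$)
$M = -13$ ($M = \left(-7\right) 16 + 99 = -112 + 99 = -13$)
$\frac{M}{-23187} - \frac{24330}{-10371} = - \frac{13}{-23187} - \frac{24330}{-10371} = \left(-13\right) \left(- \frac{1}{23187}\right) - - \frac{8110}{3457} = \frac{13}{23187} + \frac{8110}{3457} = \frac{188091511}{80157459}$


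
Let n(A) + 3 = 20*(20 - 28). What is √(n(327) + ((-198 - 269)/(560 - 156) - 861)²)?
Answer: √121293948513/404 ≈ 862.06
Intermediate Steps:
n(A) = -163 (n(A) = -3 + 20*(20 - 28) = -3 + 20*(-8) = -3 - 160 = -163)
√(n(327) + ((-198 - 269)/(560 - 156) - 861)²) = √(-163 + ((-198 - 269)/(560 - 156) - 861)²) = √(-163 + (-467/404 - 861)²) = √(-163 + (-348311/404)²) = √(-163 + 121320552721/163216) = √(121293948513/163216) = √121293948513/404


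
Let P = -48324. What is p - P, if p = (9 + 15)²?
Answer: 48900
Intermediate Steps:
p = 576 (p = 24² = 576)
p - P = 576 - 1*(-48324) = 576 + 48324 = 48900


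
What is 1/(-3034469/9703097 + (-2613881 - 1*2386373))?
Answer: -9703097/48517952621107 ≈ -1.9999e-7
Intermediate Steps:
1/(-3034469/9703097 + (-2613881 - 1*2386373)) = 1/(-3034469*1/9703097 + (-2613881 - 2386373)) = 1/(-3034469/9703097 - 5000254) = 1/(-48517952621107/9703097) = -9703097/48517952621107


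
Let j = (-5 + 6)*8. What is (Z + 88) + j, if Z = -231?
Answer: -135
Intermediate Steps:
j = 8 (j = 1*8 = 8)
(Z + 88) + j = (-231 + 88) + 8 = -143 + 8 = -135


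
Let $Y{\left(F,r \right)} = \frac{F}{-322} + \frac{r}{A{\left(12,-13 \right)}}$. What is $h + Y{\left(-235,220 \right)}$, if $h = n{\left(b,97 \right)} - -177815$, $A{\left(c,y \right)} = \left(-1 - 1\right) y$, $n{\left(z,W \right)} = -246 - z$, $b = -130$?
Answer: $\frac{743886489}{4186} \approx 1.7771 \cdot 10^{5}$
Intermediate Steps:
$A{\left(c,y \right)} = - 2 y$
$h = 177699$ ($h = \left(-246 - -130\right) - -177815 = \left(-246 + 130\right) + 177815 = -116 + 177815 = 177699$)
$Y{\left(F,r \right)} = - \frac{F}{322} + \frac{r}{26}$ ($Y{\left(F,r \right)} = \frac{F}{-322} + \frac{r}{\left(-2\right) \left(-13\right)} = F \left(- \frac{1}{322}\right) + \frac{r}{26} = - \frac{F}{322} + r \frac{1}{26} = - \frac{F}{322} + \frac{r}{26}$)
$h + Y{\left(-235,220 \right)} = 177699 + \left(\left(- \frac{1}{322}\right) \left(-235\right) + \frac{1}{26} \cdot 220\right) = 177699 + \left(\frac{235}{322} + \frac{110}{13}\right) = 177699 + \frac{38475}{4186} = \frac{743886489}{4186}$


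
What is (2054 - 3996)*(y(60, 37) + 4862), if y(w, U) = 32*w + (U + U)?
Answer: -13314352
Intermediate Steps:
y(w, U) = 2*U + 32*w (y(w, U) = 32*w + 2*U = 2*U + 32*w)
(2054 - 3996)*(y(60, 37) + 4862) = (2054 - 3996)*((2*37 + 32*60) + 4862) = -1942*((74 + 1920) + 4862) = -1942*(1994 + 4862) = -1942*6856 = -13314352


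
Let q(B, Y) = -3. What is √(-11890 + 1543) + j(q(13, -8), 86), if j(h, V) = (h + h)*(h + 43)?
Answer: -240 + I*√10347 ≈ -240.0 + 101.72*I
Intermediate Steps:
j(h, V) = 2*h*(43 + h) (j(h, V) = (2*h)*(43 + h) = 2*h*(43 + h))
√(-11890 + 1543) + j(q(13, -8), 86) = √(-11890 + 1543) + 2*(-3)*(43 - 3) = √(-10347) + 2*(-3)*40 = I*√10347 - 240 = -240 + I*√10347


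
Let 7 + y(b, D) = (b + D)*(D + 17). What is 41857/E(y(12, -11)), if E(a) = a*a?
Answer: 41857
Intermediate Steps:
y(b, D) = -7 + (17 + D)*(D + b) (y(b, D) = -7 + (b + D)*(D + 17) = -7 + (D + b)*(17 + D) = -7 + (17 + D)*(D + b))
E(a) = a**2
41857/E(y(12, -11)) = 41857/((-7 + (-11)**2 + 17*(-11) + 17*12 - 11*12)**2) = 41857/((-7 + 121 - 187 + 204 - 132)**2) = 41857/((-1)**2) = 41857/1 = 41857*1 = 41857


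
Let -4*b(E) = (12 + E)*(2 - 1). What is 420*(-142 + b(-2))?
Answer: -60690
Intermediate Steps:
b(E) = -3 - E/4 (b(E) = -(12 + E)*(2 - 1)/4 = -(12 + E)/4 = -3 - E/4)
420*(-142 + b(-2)) = 420*(-142 + (-3 - 1/4*(-2))) = 420*(-142 + (-3 + 1/2)) = 420*(-142 - 5/2) = 420*(-289/2) = -60690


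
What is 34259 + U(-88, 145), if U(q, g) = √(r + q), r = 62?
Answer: 34259 + I*√26 ≈ 34259.0 + 5.099*I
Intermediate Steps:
U(q, g) = √(62 + q)
34259 + U(-88, 145) = 34259 + √(62 - 88) = 34259 + √(-26) = 34259 + I*√26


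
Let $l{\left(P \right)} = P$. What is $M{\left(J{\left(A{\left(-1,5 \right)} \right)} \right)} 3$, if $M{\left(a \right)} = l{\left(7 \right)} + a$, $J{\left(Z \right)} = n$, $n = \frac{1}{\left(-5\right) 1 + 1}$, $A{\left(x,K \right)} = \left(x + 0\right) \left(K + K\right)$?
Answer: $\frac{81}{4} \approx 20.25$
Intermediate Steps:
$A{\left(x,K \right)} = 2 K x$ ($A{\left(x,K \right)} = x 2 K = 2 K x$)
$n = - \frac{1}{4}$ ($n = \frac{1}{-5 + 1} = \frac{1}{-4} = - \frac{1}{4} \approx -0.25$)
$J{\left(Z \right)} = - \frac{1}{4}$
$M{\left(a \right)} = 7 + a$
$M{\left(J{\left(A{\left(-1,5 \right)} \right)} \right)} 3 = \left(7 - \frac{1}{4}\right) 3 = \frac{27}{4} \cdot 3 = \frac{81}{4}$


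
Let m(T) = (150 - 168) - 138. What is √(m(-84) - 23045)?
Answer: I*√23201 ≈ 152.32*I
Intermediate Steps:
m(T) = -156 (m(T) = -18 - 138 = -156)
√(m(-84) - 23045) = √(-156 - 23045) = √(-23201) = I*√23201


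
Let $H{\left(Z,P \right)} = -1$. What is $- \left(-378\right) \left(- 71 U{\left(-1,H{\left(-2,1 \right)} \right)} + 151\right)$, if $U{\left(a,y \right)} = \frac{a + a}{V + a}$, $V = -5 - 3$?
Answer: $51114$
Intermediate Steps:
$V = -8$ ($V = -5 - 3 = -8$)
$U{\left(a,y \right)} = \frac{2 a}{-8 + a}$ ($U{\left(a,y \right)} = \frac{a + a}{-8 + a} = \frac{2 a}{-8 + a}$)
$- \left(-378\right) \left(- 71 U{\left(-1,H{\left(-2,1 \right)} \right)} + 151\right) = - \left(-378\right) \left(- 71 \cdot 2 \left(-1\right) \frac{1}{-8 - 1} + 151\right) = - \left(-378\right) \left(- 71 \cdot 2 \left(-1\right) \frac{1}{-9} + 151\right) = - \left(-378\right) \left(- 71 \cdot 2 \left(-1\right) \left(- \frac{1}{9}\right) + 151\right) = - \left(-378\right) \left(\left(-71\right) \frac{2}{9} + 151\right) = - \left(-378\right) \left(- \frac{142}{9} + 151\right) = - \frac{\left(-378\right) 1217}{9} = \left(-1\right) \left(-51114\right) = 51114$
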